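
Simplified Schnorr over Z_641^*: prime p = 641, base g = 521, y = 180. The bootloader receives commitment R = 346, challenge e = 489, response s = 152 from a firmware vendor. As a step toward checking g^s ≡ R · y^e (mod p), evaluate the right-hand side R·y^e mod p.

18

180^2 = 32400 ≡ 350
180^4 ≡ 350^2 = 122500 ≡ 69
180^8 ≡ 69^2 = 4761 ≡ 274
180^16 ≡ 274^2 = 75076 ≡ 79
180^32 ≡ 79^2 = 6241 ≡ 472
180^64 ≡ 472^2 = 222784 ≡ 357
180^128 ≡ 357^2 = 127449 ≡ 531
180^256 ≡ 531^2 = 281961 ≡ 562
489 = 256 + 128 + 64 + 32 + 8 + 1, so 180^489 ≡ 562·531·357·472·274·180 ≡ 604 (mod 641)
R · y^e ≡ 346·604 = 208984 ≡ 18 (mod 641)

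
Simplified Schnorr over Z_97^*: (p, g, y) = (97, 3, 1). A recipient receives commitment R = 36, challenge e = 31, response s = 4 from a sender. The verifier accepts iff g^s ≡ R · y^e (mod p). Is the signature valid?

g^s mod p:
3^4 mod 97 = 81
R · y^e mod p:
1^31 mod 97 = 1
36·1 = 36 ≡ 36 (mod 97)
81 ≠ 36; the check fails.

invalid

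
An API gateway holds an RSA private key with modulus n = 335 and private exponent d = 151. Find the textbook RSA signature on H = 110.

70

H^151 mod 335 = 70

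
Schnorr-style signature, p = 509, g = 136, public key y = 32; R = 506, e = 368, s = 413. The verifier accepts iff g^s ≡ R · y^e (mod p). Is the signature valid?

valid

g^s mod p:
136^2 = 18496 ≡ 172
136^4 ≡ 172^2 = 29584 ≡ 62
136^8 ≡ 62^2 = 3844 ≡ 281
136^16 ≡ 281^2 = 78961 ≡ 66
136^32 ≡ 66^2 = 4356 ≡ 284
136^64 ≡ 284^2 = 80656 ≡ 234
136^128 ≡ 234^2 = 54756 ≡ 293
136^256 ≡ 293^2 = 85849 ≡ 337
413 = 256 + 128 + 16 + 8 + 4 + 1, so 136^413 ≡ 337·293·66·281·62·136 ≡ 481 (mod 509)
R · y^e mod p:
32^2 = 1024 ≡ 6
32^4 ≡ 6^2 = 36
32^8 ≡ 36^2 = 1296 ≡ 278
32^16 ≡ 278^2 = 77284 ≡ 425
32^32 ≡ 425^2 = 180625 ≡ 439
32^64 ≡ 439^2 = 192721 ≡ 319
32^128 ≡ 319^2 = 101761 ≡ 470
32^256 ≡ 470^2 = 220900 ≡ 503
368 = 256 + 64 + 32 + 16, so 32^368 ≡ 503·319·439·425 ≡ 179 (mod 509)
506·179 = 90574 ≡ 481 (mod 509)
481 ≡ 481 (mod 509); signature holds.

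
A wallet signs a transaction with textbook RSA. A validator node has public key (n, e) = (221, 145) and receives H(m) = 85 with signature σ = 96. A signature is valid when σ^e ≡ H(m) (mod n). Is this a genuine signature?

forged

σ^145 mod 221 = 96
The recovered value 96 does not match the digest 85.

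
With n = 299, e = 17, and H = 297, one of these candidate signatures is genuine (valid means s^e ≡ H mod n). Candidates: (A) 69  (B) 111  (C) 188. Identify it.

B

Candidate A: Squares mod 299: 69^1≡69, 69^2≡276, 69^4≡230, 69^8≡276, 69^16≡230; 17 = 16 + 1, so 69^17 ≡ 230·69 ≡ 23 (mod 299)
Candidate B: Squares mod 299: 111^1≡111, 111^2≡62, 111^4≡256, 111^8≡55, 111^16≡35; 17 = 16 + 1, so 111^17 ≡ 35·111 ≡ 297 (mod 299)
  → matches H = 297
Candidate C: Squares mod 299: 188^1≡188, 188^2≡62, 188^4≡256, 188^8≡55, 188^16≡35; 17 = 16 + 1, so 188^17 ≡ 35·188 ≡ 2 (mod 299)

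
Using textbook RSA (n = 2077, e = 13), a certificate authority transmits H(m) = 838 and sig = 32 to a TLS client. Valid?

yes

sig^2 ≡ 32^2 = 1024
sig^4 ≡ 1024^2 = 1048576 ≡ 1768
sig^8 ≡ 1768^2 = 3125824 ≡ 2016
13 = 8 + 4 + 1, so sig^13 ≡ 2016·1768·32 ≡ 838 (mod 2077)
Since 838 equals the digest 838, verification succeeds.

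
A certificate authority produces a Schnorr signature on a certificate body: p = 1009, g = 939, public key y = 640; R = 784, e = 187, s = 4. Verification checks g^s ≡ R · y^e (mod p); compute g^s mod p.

845

939^4 mod 1009 = 845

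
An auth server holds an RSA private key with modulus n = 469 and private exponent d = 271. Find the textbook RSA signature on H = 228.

Squares mod 469: H^1≡228, H^2≡394, H^4≡466, H^8≡9, H^16≡81, H^32≡464, H^64≡25, H^128≡156, H^256≡417
271 = 256 + 8 + 4 + 2 + 1, so H^271 ≡ 417·9·466·394·228 ≡ 179 (mod 469)

179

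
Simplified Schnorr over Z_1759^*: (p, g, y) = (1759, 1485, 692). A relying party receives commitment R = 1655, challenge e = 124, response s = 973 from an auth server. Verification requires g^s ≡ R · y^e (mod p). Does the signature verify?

verifies

g^s mod p:
1485^2 = 2205225 ≡ 1198
1485^4 ≡ 1198^2 = 1435204 ≡ 1619
1485^8 ≡ 1619^2 = 2621161 ≡ 251
1485^16 ≡ 251^2 = 63001 ≡ 1436
1485^32 ≡ 1436^2 = 2062096 ≡ 548
1485^64 ≡ 548^2 = 300304 ≡ 1274
1485^128 ≡ 1274^2 = 1623076 ≡ 1278
1485^256 ≡ 1278^2 = 1633284 ≡ 932
1485^512 ≡ 932^2 = 868624 ≡ 1437
973 = 512 + 256 + 128 + 64 + 8 + 4 + 1, so 1485^973 ≡ 1437·932·1278·1274·251·1619·1485 ≡ 1326 (mod 1759)
R · y^e mod p:
692^2 = 478864 ≡ 416
692^4 ≡ 416^2 = 173056 ≡ 674
692^8 ≡ 674^2 = 454276 ≡ 454
692^16 ≡ 454^2 = 206116 ≡ 313
692^32 ≡ 313^2 = 97969 ≡ 1224
692^64 ≡ 1224^2 = 1498176 ≡ 1267
124 = 64 + 32 + 16 + 8 + 4, so 692^124 ≡ 1267·1224·313·454·674 ≡ 427 (mod 1759)
1655·427 = 706685 ≡ 1326 (mod 1759)
1326 ≡ 1326 (mod 1759); signature holds.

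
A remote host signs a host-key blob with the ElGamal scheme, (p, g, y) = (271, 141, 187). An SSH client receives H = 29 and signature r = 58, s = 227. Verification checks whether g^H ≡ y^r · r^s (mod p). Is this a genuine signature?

Left side g^H mod p:
141^2 = 19881 ≡ 98
141^4 ≡ 98^2 = 9604 ≡ 119
141^8 ≡ 119^2 = 14161 ≡ 69
141^16 ≡ 69^2 = 4761 ≡ 154
29 = 16 + 8 + 4 + 1, so 141^29 ≡ 154·69·119·141 ≡ 44 (mod 271)
Right side y^r · r^s mod p:
187^2 = 34969 ≡ 10
187^4 ≡ 10^2 = 100
187^8 ≡ 100^2 = 10000 ≡ 244
187^16 ≡ 244^2 = 59536 ≡ 187
187^32 ≡ 187^2 = 34969 ≡ 10
58 = 32 + 16 + 8 + 2, so 187^58 ≡ 10·187·244·10 ≡ 244 (mod 271)
58^2 = 3364 ≡ 112
58^4 ≡ 112^2 = 12544 ≡ 78
58^8 ≡ 78^2 = 6084 ≡ 122
58^16 ≡ 122^2 = 14884 ≡ 250
58^32 ≡ 250^2 = 62500 ≡ 170
58^64 ≡ 170^2 = 28900 ≡ 174
58^128 ≡ 174^2 = 30276 ≡ 195
227 = 128 + 64 + 32 + 2 + 1, so 58^227 ≡ 195·174·170·112·58 ≡ 267 (mod 271)
244·267 = 65148 ≡ 108 (mod 271)
44 ≠ 108, so verification fails.

forged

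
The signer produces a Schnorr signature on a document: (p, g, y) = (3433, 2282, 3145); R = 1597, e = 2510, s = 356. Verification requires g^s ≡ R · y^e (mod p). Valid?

no

g^s mod p:
Squares mod 3433: 2282^1≡2282, 2282^2≡3096, 2282^4≡280, 2282^8≡2874, 2282^16≡78, 2282^32≡2651, 2282^64≡450, 2282^128≡3386, 2282^256≡2209
356 = 256 + 64 + 32 + 4, so 2282^356 ≡ 2209·450·2651·280 ≡ 149 (mod 3433)
R · y^e mod p:
Squares mod 3433: 3145^1≡3145, 3145^2≡552, 3145^4≡2600, 3145^8≡423, 3145^16≡413, 3145^32≡2352, 3145^64≡1341, 3145^128≡2822, 3145^256≡2557, 3145^512≡1817, 3145^1024≡2376, 3145^2048≡1524
2510 = 2048 + 256 + 128 + 64 + 8 + 4 + 2, so 3145^2510 ≡ 1524·2557·2822·1341·423·2600·552 ≡ 64 (mod 3433)
1597·64 = 102208 ≡ 2651 (mod 3433)
149 ≠ 2651; the check fails.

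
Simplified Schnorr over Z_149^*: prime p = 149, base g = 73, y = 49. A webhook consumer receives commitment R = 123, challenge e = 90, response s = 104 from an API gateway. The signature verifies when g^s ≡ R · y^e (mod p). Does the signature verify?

g^s mod p:
73^2 = 5329 ≡ 114
73^4 ≡ 114^2 = 12996 ≡ 33
73^8 ≡ 33^2 = 1089 ≡ 46
73^16 ≡ 46^2 = 2116 ≡ 30
73^32 ≡ 30^2 = 900 ≡ 6
73^64 ≡ 6^2 = 36
104 = 64 + 32 + 8, so 73^104 ≡ 36·6·46 ≡ 102 (mod 149)
R · y^e mod p:
49^2 = 2401 ≡ 17
49^4 ≡ 17^2 = 289 ≡ 140
49^8 ≡ 140^2 = 19600 ≡ 81
49^16 ≡ 81^2 = 6561 ≡ 5
49^32 ≡ 5^2 = 25
49^64 ≡ 25^2 = 625 ≡ 29
90 = 64 + 16 + 8 + 2, so 49^90 ≡ 29·5·81·17 ≡ 5 (mod 149)
123·5 = 615 ≡ 19 (mod 149)
102 ≠ 19; the check fails.

does not verify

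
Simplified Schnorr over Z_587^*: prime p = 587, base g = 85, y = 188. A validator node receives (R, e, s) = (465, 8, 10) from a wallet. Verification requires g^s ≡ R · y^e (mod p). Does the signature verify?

does not verify

g^s mod p:
85^2 = 7225 ≡ 181
85^4 ≡ 181^2 = 32761 ≡ 476
85^8 ≡ 476^2 = 226576 ≡ 581
10 = 8 + 2, so 85^10 ≡ 581·181 ≡ 88 (mod 587)
R · y^e mod p:
188^2 = 35344 ≡ 124
188^4 ≡ 124^2 = 15376 ≡ 114
188^8 ≡ 114^2 = 12996 ≡ 82
465·82 = 38130 ≡ 562 (mod 587)
88 ≠ 562; the check fails.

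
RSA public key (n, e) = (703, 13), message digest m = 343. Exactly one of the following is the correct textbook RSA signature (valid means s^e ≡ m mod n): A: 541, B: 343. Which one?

Candidate A: 541^2 = 292681 ≡ 233; 541^4 ≡ 233^2 = 54289 ≡ 158; 541^8 ≡ 158^2 = 24964 ≡ 359; 13 = 8 + 4 + 1, so 541^13 ≡ 359·158·541 ≡ 652 (mod 703)
Candidate B: 343^2 = 117649 ≡ 248; 343^4 ≡ 248^2 = 61504 ≡ 343; 343^8 ≡ 343^2 = 117649 ≡ 248; 13 = 8 + 4 + 1, so 343^13 ≡ 248·343·343 ≡ 343 (mod 703)
  → matches m = 343

B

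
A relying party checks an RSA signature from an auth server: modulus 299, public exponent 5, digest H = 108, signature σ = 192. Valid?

σ^2 ≡ 192^2 = 36864 ≡ 87
σ^4 ≡ 87^2 = 7569 ≡ 94
5 = 4 + 1, so σ^5 ≡ 94·192 ≡ 108 (mod 299)
108 = H, so the signature checks out.

yes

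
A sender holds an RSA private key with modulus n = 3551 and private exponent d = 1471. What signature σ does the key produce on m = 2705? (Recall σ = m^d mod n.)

1498

Squares mod 3551: m^1≡2705, m^2≡1965, m^4≡1288, m^8≡627, m^16≡2519, m^32≡3275, m^64≡1605, m^128≡1550, m^256≡2024, m^512≡2273, m^1024≡3375
1471 = 1024 + 256 + 128 + 32 + 16 + 8 + 4 + 2 + 1, so m^1471 ≡ 3375·2024·1550·3275·2519·627·1288·1965·2705 ≡ 1498 (mod 3551)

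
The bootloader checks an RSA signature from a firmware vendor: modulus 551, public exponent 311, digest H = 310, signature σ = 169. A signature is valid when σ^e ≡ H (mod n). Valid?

σ^2 ≡ 169^2 = 28561 ≡ 460
σ^4 ≡ 460^2 = 211600 ≡ 16
σ^8 ≡ 16^2 = 256
σ^16 ≡ 256^2 = 65536 ≡ 518
σ^32 ≡ 518^2 = 268324 ≡ 538
σ^64 ≡ 538^2 = 289444 ≡ 169
σ^128 ≡ 169^2 = 28561 ≡ 460
σ^256 ≡ 460^2 = 211600 ≡ 16
311 = 256 + 32 + 16 + 4 + 2 + 1, so σ^311 ≡ 16·538·518·16·460·169 ≡ 310 (mod 551)
310 = H, so the signature checks out.

yes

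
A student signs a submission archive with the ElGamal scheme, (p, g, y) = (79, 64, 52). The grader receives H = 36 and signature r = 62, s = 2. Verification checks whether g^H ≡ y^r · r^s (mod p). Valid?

Left side g^H mod p:
64^2 = 4096 ≡ 67
64^4 ≡ 67^2 = 4489 ≡ 65
64^8 ≡ 65^2 = 4225 ≡ 38
64^16 ≡ 38^2 = 1444 ≡ 22
64^32 ≡ 22^2 = 484 ≡ 10
36 = 32 + 4, so 64^36 ≡ 10·65 ≡ 18 (mod 79)
Right side y^r · r^s mod p:
52^2 = 2704 ≡ 18
52^4 ≡ 18^2 = 324 ≡ 8
52^8 ≡ 8^2 = 64
52^16 ≡ 64^2 = 4096 ≡ 67
52^32 ≡ 67^2 = 4489 ≡ 65
62 = 32 + 16 + 8 + 4 + 2, so 52^62 ≡ 65·67·64·8·18 ≡ 46 (mod 79)
62^2 = 3844 ≡ 52
46·52 = 2392 ≡ 22 (mod 79)
18 ≠ 22, so verification fails.

no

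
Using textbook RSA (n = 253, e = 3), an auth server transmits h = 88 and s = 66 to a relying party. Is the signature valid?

valid

s^2 ≡ 66^2 = 4356 ≡ 55
3 = 2 + 1, so s^3 ≡ 55·66 ≡ 88 (mod 253)
s^3 mod 253 = 88 matches h.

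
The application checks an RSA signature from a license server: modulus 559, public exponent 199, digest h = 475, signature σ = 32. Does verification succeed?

passes

σ^2 ≡ 32^2 = 1024 ≡ 465
σ^4 ≡ 465^2 = 216225 ≡ 451
σ^8 ≡ 451^2 = 203401 ≡ 484
σ^16 ≡ 484^2 = 234256 ≡ 35
σ^32 ≡ 35^2 = 1225 ≡ 107
σ^64 ≡ 107^2 = 11449 ≡ 269
σ^128 ≡ 269^2 = 72361 ≡ 250
199 = 128 + 64 + 4 + 2 + 1, so σ^199 ≡ 250·269·451·465·32 ≡ 475 (mod 559)
σ^199 mod 559 = 475 matches h.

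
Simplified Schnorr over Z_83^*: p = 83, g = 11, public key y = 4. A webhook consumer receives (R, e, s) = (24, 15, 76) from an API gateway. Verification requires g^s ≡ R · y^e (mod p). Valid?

no

g^s mod p:
11^2 = 121 ≡ 38
11^4 ≡ 38^2 = 1444 ≡ 33
11^8 ≡ 33^2 = 1089 ≡ 10
11^16 ≡ 10^2 = 100 ≡ 17
11^32 ≡ 17^2 = 289 ≡ 40
11^64 ≡ 40^2 = 1600 ≡ 23
76 = 64 + 8 + 4, so 11^76 ≡ 23·10·33 ≡ 37 (mod 83)
R · y^e mod p:
4^2 = 16
4^4 ≡ 16^2 = 256 ≡ 7
4^8 ≡ 7^2 = 49
15 = 8 + 4 + 2 + 1, so 4^15 ≡ 49·7·16·4 ≡ 40 (mod 83)
24·40 = 960 ≡ 47 (mod 83)
37 ≠ 47; the check fails.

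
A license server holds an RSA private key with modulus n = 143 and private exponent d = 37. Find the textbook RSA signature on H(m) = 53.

(H(m))^2 ≡ 53^2 = 2809 ≡ 92
(H(m))^4 ≡ 92^2 = 8464 ≡ 27
(H(m))^8 ≡ 27^2 = 729 ≡ 14
(H(m))^16 ≡ 14^2 = 196 ≡ 53
(H(m))^32 ≡ 53^2 = 2809 ≡ 92
37 = 32 + 4 + 1, so (H(m))^37 ≡ 92·27·53 ≡ 92 (mod 143)

92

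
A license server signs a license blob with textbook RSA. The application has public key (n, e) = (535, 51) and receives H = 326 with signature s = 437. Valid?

s^2 ≡ 437^2 = 190969 ≡ 509
s^4 ≡ 509^2 = 259081 ≡ 141
s^8 ≡ 141^2 = 19881 ≡ 86
s^16 ≡ 86^2 = 7396 ≡ 441
s^32 ≡ 441^2 = 194481 ≡ 276
51 = 32 + 16 + 2 + 1, so s^51 ≡ 276·441·509·437 ≡ 358 (mod 535)
s^51 mod 535 = 358, but H = 326.

no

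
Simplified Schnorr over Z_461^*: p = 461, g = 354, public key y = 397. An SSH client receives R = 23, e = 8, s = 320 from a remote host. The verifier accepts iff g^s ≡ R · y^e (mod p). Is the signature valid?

invalid

g^s mod p:
354^320 mod 461 = 229
R · y^e mod p:
397^8 mod 461 = 5
23·5 = 115 ≡ 115 (mod 461)
229 ≠ 115; the check fails.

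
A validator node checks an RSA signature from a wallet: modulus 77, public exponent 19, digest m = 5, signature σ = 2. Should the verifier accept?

reject

Squares mod 77: σ^1≡2, σ^2≡4, σ^4≡16, σ^8≡25, σ^16≡9
19 = 16 + 2 + 1, so σ^19 ≡ 9·4·2 ≡ 72 (mod 77)
The recovered value 72 does not match the digest 5.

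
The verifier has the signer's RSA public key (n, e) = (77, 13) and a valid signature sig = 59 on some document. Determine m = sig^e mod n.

31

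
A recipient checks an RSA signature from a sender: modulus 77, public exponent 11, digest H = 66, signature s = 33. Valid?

yes

s^2 ≡ 33^2 = 1089 ≡ 11
s^4 ≡ 11^2 = 121 ≡ 44
s^8 ≡ 44^2 = 1936 ≡ 11
11 = 8 + 2 + 1, so s^11 ≡ 11·11·33 ≡ 66 (mod 77)
s^11 mod 77 = 66 matches H.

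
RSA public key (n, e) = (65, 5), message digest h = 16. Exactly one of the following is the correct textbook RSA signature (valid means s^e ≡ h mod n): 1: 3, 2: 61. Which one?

2

Candidate 1: 3^2 = 9; 3^4 ≡ 9^2 = 81 ≡ 16; 5 = 4 + 1, so 3^5 ≡ 16·3 ≡ 48 (mod 65)
Candidate 2: 61^2 = 3721 ≡ 16; 61^4 ≡ 16^2 = 256 ≡ 61; 5 = 4 + 1, so 61^5 ≡ 61·61 ≡ 16 (mod 65)
  → matches h = 16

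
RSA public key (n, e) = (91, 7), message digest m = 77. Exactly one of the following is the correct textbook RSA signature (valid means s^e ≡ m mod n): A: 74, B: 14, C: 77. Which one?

Candidate A: Squares mod 91: 74^1≡74, 74^2≡16, 74^4≡74; 7 = 4 + 2 + 1, so 74^7 ≡ 74·16·74 ≡ 74 (mod 91)
Candidate B: Squares mod 91: 14^1≡14, 14^2≡14, 14^4≡14; 7 = 4 + 2 + 1, so 14^7 ≡ 14·14·14 ≡ 14 (mod 91)
Candidate C: Squares mod 91: 77^1≡77, 77^2≡14, 77^4≡14; 7 = 4 + 2 + 1, so 77^7 ≡ 14·14·77 ≡ 77 (mod 91)
  → matches m = 77

C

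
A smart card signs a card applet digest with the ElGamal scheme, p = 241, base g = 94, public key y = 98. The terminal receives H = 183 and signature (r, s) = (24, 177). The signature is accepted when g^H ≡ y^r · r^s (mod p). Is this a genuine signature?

genuine

Left side g^H mod p:
94^2 = 8836 ≡ 160
94^4 ≡ 160^2 = 25600 ≡ 54
94^8 ≡ 54^2 = 2916 ≡ 24
94^16 ≡ 24^2 = 576 ≡ 94
94^32 ≡ 94^2 = 8836 ≡ 160
94^64 ≡ 160^2 = 25600 ≡ 54
94^128 ≡ 54^2 = 2916 ≡ 24
183 = 128 + 32 + 16 + 4 + 2 + 1, so 94^183 ≡ 24·160·94·54·160·94 ≡ 98 (mod 241)
Right side y^r · r^s mod p:
98^2 = 9604 ≡ 205
98^4 ≡ 205^2 = 42025 ≡ 91
98^8 ≡ 91^2 = 8281 ≡ 87
98^16 ≡ 87^2 = 7569 ≡ 98
24 = 16 + 8, so 98^24 ≡ 98·87 ≡ 91 (mod 241)
24^2 = 576 ≡ 94
24^4 ≡ 94^2 = 8836 ≡ 160
24^8 ≡ 160^2 = 25600 ≡ 54
24^16 ≡ 54^2 = 2916 ≡ 24
24^32 ≡ 24^2 = 576 ≡ 94
24^64 ≡ 94^2 = 8836 ≡ 160
24^128 ≡ 160^2 = 25600 ≡ 54
177 = 128 + 32 + 16 + 1, so 24^177 ≡ 54·94·24·24 ≡ 205 (mod 241)
91·205 = 18655 ≡ 98 (mod 241)
98 ≡ 98 (mod 241), so the signature is genuine.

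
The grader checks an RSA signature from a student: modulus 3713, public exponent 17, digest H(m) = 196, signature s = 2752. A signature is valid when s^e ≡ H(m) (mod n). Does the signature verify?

s^17 mod 3713 = 2667
2667 ≠ 196, so verification fails.

does not verify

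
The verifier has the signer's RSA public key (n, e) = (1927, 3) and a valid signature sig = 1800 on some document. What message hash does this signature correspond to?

sig^2 ≡ 1800^2 = 3240000 ≡ 713
3 = 2 + 1, so sig^3 ≡ 713·1800 ≡ 18 (mod 1927)

18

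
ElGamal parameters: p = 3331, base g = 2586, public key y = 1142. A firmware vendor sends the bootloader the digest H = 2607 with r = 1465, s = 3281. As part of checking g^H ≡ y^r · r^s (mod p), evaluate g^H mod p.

Squares mod 3331: 2586^1≡2586, 2586^2≡2079, 2586^4≡1934, 2586^8≡2974, 2586^16≡871, 2586^32≡2504, 2586^64≡1074, 2586^128≡950, 2586^256≡3130, 2586^512≡429, 2586^1024≡836, 2586^2048≡2717
2607 = 2048 + 512 + 32 + 8 + 4 + 2 + 1, so 2586^2607 ≡ 2717·429·2504·2974·1934·2079·2586 ≡ 1000 (mod 3331)

1000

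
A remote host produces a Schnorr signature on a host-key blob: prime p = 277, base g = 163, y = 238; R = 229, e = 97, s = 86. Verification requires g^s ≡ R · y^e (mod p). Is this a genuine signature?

g^s mod p:
163^86 mod 277 = 34
R · y^e mod p:
238^97 mod 277 = 57
229·57 = 13053 ≡ 34 (mod 277)
34 ≡ 34 (mod 277); signature holds.

genuine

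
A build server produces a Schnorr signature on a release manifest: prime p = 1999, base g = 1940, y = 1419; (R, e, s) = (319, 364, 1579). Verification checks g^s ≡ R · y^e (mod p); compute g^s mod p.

1708

Squares mod 1999: 1940^1≡1940, 1940^2≡1482, 1940^4≡1422, 1940^8≡1095, 1940^16≡1624, 1940^32≡695, 1940^64≡1266, 1940^128≡1557, 1940^256≡1461, 1940^512≡1588, 1940^1024≡1005
1579 = 1024 + 512 + 32 + 8 + 2 + 1, so 1940^1579 ≡ 1005·1588·695·1095·1482·1940 ≡ 1708 (mod 1999)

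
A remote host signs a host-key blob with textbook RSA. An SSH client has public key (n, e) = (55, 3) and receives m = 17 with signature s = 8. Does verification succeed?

s^2 ≡ 8^2 = 64 ≡ 9
3 = 2 + 1, so s^3 ≡ 9·8 ≡ 17 (mod 55)
17 = m, so the signature checks out.

passes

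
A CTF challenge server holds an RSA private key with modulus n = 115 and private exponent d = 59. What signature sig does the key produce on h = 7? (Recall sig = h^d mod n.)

Squares mod 115: h^1≡7, h^2≡49, h^4≡101, h^8≡81, h^16≡6, h^32≡36
59 = 32 + 16 + 8 + 2 + 1, so h^59 ≡ 36·6·81·49·7 ≡ 83 (mod 115)

83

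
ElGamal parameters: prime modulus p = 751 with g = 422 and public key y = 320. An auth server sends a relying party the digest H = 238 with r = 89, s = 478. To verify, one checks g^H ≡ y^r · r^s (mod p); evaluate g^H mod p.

59

Squares mod 751: 422^1≡422, 422^2≡97, 422^4≡397, 422^8≡650, 422^16≡438, 422^32≡339, 422^64≡18, 422^128≡324
238 = 128 + 64 + 32 + 8 + 4 + 2, so 422^238 ≡ 324·18·339·650·397·97 ≡ 59 (mod 751)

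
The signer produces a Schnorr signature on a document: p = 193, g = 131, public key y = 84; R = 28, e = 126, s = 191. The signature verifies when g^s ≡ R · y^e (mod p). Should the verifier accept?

g^s mod p:
Squares mod 193: 131^1≡131, 131^2≡177, 131^4≡63, 131^8≡109, 131^16≡108, 131^32≡84, 131^64≡108, 131^128≡84
191 = 128 + 32 + 16 + 8 + 4 + 2 + 1, so 131^191 ≡ 84·84·108·109·63·177·131 ≡ 28 (mod 193)
R · y^e mod p:
Squares mod 193: 84^1≡84, 84^2≡108, 84^4≡84, 84^8≡108, 84^16≡84, 84^32≡108, 84^64≡84
126 = 64 + 32 + 16 + 8 + 4 + 2, so 84^126 ≡ 84·108·84·108·84·108 ≡ 1 (mod 193)
28·1 = 28 ≡ 28 (mod 193)
28 ≡ 28 (mod 193); signature holds.

accept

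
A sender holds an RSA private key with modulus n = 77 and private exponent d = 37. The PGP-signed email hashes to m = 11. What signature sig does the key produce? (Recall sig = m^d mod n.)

11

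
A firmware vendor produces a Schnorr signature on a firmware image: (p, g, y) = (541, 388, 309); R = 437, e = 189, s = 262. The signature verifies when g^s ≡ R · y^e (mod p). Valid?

yes

g^s mod p:
388^2 = 150544 ≡ 146
388^4 ≡ 146^2 = 21316 ≡ 217
388^8 ≡ 217^2 = 47089 ≡ 22
388^16 ≡ 22^2 = 484
388^32 ≡ 484^2 = 234256 ≡ 3
388^64 ≡ 3^2 = 9
388^128 ≡ 9^2 = 81
388^256 ≡ 81^2 = 6561 ≡ 69
262 = 256 + 4 + 2, so 388^262 ≡ 69·217·146 ≡ 418 (mod 541)
R · y^e mod p:
309^2 = 95481 ≡ 265
309^4 ≡ 265^2 = 70225 ≡ 436
309^8 ≡ 436^2 = 190096 ≡ 205
309^16 ≡ 205^2 = 42025 ≡ 368
309^32 ≡ 368^2 = 135424 ≡ 174
309^64 ≡ 174^2 = 30276 ≡ 521
309^128 ≡ 521^2 = 271441 ≡ 400
189 = 128 + 32 + 16 + 8 + 4 + 1, so 309^189 ≡ 400·174·368·205·436·309 ≡ 48 (mod 541)
437·48 = 20976 ≡ 418 (mod 541)
418 ≡ 418 (mod 541); signature holds.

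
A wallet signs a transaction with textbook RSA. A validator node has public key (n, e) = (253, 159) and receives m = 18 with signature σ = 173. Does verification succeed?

passes

Squares mod 253: σ^1≡173, σ^2≡75, σ^4≡59, σ^8≡192, σ^16≡179, σ^32≡163, σ^64≡4, σ^128≡16
159 = 128 + 16 + 8 + 4 + 2 + 1, so σ^159 ≡ 16·179·192·59·75·173 ≡ 18 (mod 253)
18 = m, so the signature checks out.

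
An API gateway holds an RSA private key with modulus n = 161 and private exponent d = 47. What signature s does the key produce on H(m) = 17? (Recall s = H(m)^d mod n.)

(H(m))^2 ≡ 17^2 = 289 ≡ 128
(H(m))^4 ≡ 128^2 = 16384 ≡ 123
(H(m))^8 ≡ 123^2 = 15129 ≡ 156
(H(m))^16 ≡ 156^2 = 24336 ≡ 25
(H(m))^32 ≡ 25^2 = 625 ≡ 142
47 = 32 + 8 + 4 + 2 + 1, so (H(m))^47 ≡ 142·156·123·128·17 ≡ 152 (mod 161)

152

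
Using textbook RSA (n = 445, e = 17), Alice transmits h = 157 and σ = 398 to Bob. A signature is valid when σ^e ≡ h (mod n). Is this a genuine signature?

Squares mod 445: σ^1≡398, σ^2≡429, σ^4≡256, σ^8≡121, σ^16≡401
17 = 16 + 1, so σ^17 ≡ 401·398 ≡ 288 (mod 445)
σ^17 mod 445 = 288, but h = 157.

forged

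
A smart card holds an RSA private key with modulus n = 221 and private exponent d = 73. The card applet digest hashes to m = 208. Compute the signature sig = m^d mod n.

208

m^2 ≡ 208^2 = 43264 ≡ 169
m^4 ≡ 169^2 = 28561 ≡ 52
m^8 ≡ 52^2 = 2704 ≡ 52
m^16 ≡ 52^2 = 2704 ≡ 52
m^32 ≡ 52^2 = 2704 ≡ 52
m^64 ≡ 52^2 = 2704 ≡ 52
73 = 64 + 8 + 1, so m^73 ≡ 52·52·208 ≡ 208 (mod 221)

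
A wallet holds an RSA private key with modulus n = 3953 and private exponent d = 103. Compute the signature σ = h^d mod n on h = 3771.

1279

h^103 mod 3953 = 1279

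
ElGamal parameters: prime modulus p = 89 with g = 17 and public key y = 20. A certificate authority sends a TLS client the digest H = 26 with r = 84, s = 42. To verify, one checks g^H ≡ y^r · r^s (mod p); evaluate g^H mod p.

Squares mod 89: 17^1≡17, 17^2≡22, 17^4≡39, 17^8≡8, 17^16≡64
26 = 16 + 8 + 2, so 17^26 ≡ 64·8·22 ≡ 50 (mod 89)

50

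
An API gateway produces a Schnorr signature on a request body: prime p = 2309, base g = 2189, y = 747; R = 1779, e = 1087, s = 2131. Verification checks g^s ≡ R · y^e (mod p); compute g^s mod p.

2189^2 = 4791721 ≡ 546
2189^4 ≡ 546^2 = 298116 ≡ 255
2189^8 ≡ 255^2 = 65025 ≡ 373
2189^16 ≡ 373^2 = 139129 ≡ 589
2189^32 ≡ 589^2 = 346921 ≡ 571
2189^64 ≡ 571^2 = 326041 ≡ 472
2189^128 ≡ 472^2 = 222784 ≡ 1120
2189^256 ≡ 1120^2 = 1254400 ≡ 613
2189^512 ≡ 613^2 = 375769 ≡ 1711
2189^1024 ≡ 1711^2 = 2927521 ≡ 2018
2189^2048 ≡ 2018^2 = 4072324 ≡ 1557
2131 = 2048 + 64 + 16 + 2 + 1, so 2189^2131 ≡ 1557·472·589·546·2189 ≡ 566 (mod 2309)

566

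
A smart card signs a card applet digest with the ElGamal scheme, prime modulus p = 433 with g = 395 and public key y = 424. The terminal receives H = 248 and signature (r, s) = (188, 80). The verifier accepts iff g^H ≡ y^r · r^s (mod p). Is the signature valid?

Left side g^H mod p:
Squares mod 433: 395^1≡395, 395^2≡145, 395^4≡241, 395^8≡59, 395^16≡17, 395^32≡289, 395^64≡385, 395^128≡139
248 = 128 + 64 + 32 + 16 + 8, so 395^248 ≡ 139·385·289·17·59 ≡ 144 (mod 433)
Right side y^r · r^s mod p:
Squares mod 433: 424^1≡424, 424^2≡81, 424^4≡66, 424^8≡26, 424^16≡243, 424^32≡161, 424^64≡374, 424^128≡17
188 = 128 + 32 + 16 + 8 + 4, so 424^188 ≡ 17·161·243·26·66 ≡ 385 (mod 433)
Squares mod 433: 188^1≡188, 188^2≡271, 188^4≡264, 188^8≡416, 188^16≡289, 188^32≡385, 188^64≡139
80 = 64 + 16, so 188^80 ≡ 139·289 ≡ 335 (mod 433)
385·335 = 128975 ≡ 374 (mod 433)
144 ≠ 374, so verification fails.

invalid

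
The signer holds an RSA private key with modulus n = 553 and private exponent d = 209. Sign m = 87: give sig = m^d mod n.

m^209 mod 553 = 166

166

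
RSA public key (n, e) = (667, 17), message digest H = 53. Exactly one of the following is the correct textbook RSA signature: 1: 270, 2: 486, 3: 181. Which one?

3

Candidate 1: Squares mod 667: 270^1≡270, 270^2≡197, 270^4≡123, 270^8≡455, 270^16≡255; 17 = 16 + 1, so 270^17 ≡ 255·270 ≡ 149 (mod 667)
Candidate 2: Squares mod 667: 486^1≡486, 486^2≡78, 486^4≡81, 486^8≡558, 486^16≡542; 17 = 16 + 1, so 486^17 ≡ 542·486 ≡ 614 (mod 667)
Candidate 3: Squares mod 667: 181^1≡181, 181^2≡78, 181^4≡81, 181^8≡558, 181^16≡542; 17 = 16 + 1, so 181^17 ≡ 542·181 ≡ 53 (mod 667)
  → matches H = 53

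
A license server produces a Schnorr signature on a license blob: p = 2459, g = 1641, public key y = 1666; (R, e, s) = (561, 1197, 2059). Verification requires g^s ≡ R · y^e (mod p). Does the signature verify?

g^s mod p:
1641^2059 mod 2459 = 1899
R · y^e mod p:
1666^1197 mod 2459 = 733
561·733 = 411213 ≡ 560 (mod 2459)
1899 ≠ 560; the check fails.

does not verify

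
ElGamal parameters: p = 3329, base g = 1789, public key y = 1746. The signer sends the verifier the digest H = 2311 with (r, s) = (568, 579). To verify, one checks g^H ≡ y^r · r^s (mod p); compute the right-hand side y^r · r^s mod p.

1031

1746^2 = 3048516 ≡ 2481
1746^4 ≡ 2481^2 = 6155361 ≡ 40
1746^8 ≡ 40^2 = 1600
1746^16 ≡ 1600^2 = 2560000 ≡ 3328
1746^32 ≡ 3328^2 = 11075584 ≡ 1
1746^64 ≡ 1^2 = 1
1746^128 ≡ 1^2 = 1
1746^256 ≡ 1^2 = 1
1746^512 ≡ 1^2 = 1
568 = 512 + 32 + 16 + 8, so 1746^568 ≡ 1·1·3328·1600 ≡ 1729 (mod 3329)
568^2 = 322624 ≡ 3040
568^4 ≡ 3040^2 = 9241600 ≡ 296
568^8 ≡ 296^2 = 87616 ≡ 1062
568^16 ≡ 1062^2 = 1127844 ≡ 2642
568^32 ≡ 2642^2 = 6980164 ≡ 2580
568^64 ≡ 2580^2 = 6656400 ≡ 1729
568^128 ≡ 1729^2 = 2989441 ≡ 3328
568^256 ≡ 3328^2 = 11075584 ≡ 1
568^512 ≡ 1^2 = 1
579 = 512 + 64 + 2 + 1, so 568^579 ≡ 1·1729·3040·568 ≡ 1745 (mod 3329)
y^r · r^s ≡ 1729·1745 = 3017105 ≡ 1031 (mod 3329)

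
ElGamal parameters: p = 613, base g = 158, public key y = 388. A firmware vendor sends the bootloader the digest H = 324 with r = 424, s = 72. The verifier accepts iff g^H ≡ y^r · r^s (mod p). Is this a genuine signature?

Left side g^H mod p:
Squares mod 613: 158^1≡158, 158^2≡444, 158^4≡363, 158^8≡587, 158^16≡63, 158^32≡291, 158^64≡87, 158^128≡213, 158^256≡7
324 = 256 + 64 + 4, so 158^324 ≡ 7·87·363 ≡ 387 (mod 613)
Right side y^r · r^s mod p:
Squares mod 613: 388^1≡388, 388^2≡359, 388^4≡151, 388^8≡120, 388^16≡301, 388^32≡490, 388^64≡417, 388^128≡410, 388^256≡138
424 = 256 + 128 + 32 + 8, so 388^424 ≡ 138·410·490·120 ≡ 363 (mod 613)
Squares mod 613: 424^1≡424, 424^2≡167, 424^4≡304, 424^8≡466, 424^16≡154, 424^32≡422, 424^64≡314
72 = 64 + 8, so 424^72 ≡ 314·466 ≡ 430 (mod 613)
363·430 = 156090 ≡ 388 (mod 613)
387 ≠ 388, so verification fails.

forged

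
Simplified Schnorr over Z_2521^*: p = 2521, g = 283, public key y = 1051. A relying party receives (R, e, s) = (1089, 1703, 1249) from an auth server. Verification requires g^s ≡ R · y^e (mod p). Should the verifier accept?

g^s mod p:
283^2 = 80089 ≡ 1938
283^4 ≡ 1938^2 = 3755844 ≡ 2075
283^8 ≡ 2075^2 = 4305625 ≡ 2278
283^16 ≡ 2278^2 = 5189284 ≡ 1066
283^32 ≡ 1066^2 = 1136356 ≡ 1906
283^64 ≡ 1906^2 = 3632836 ≡ 75
283^128 ≡ 75^2 = 5625 ≡ 583
283^256 ≡ 583^2 = 339889 ≡ 2075
283^512 ≡ 2075^2 = 4305625 ≡ 2278
283^1024 ≡ 2278^2 = 5189284 ≡ 1066
1249 = 1024 + 128 + 64 + 32 + 1, so 283^1249 ≡ 1066·583·75·1906·283 ≡ 2308 (mod 2521)
R · y^e mod p:
1051^2 = 1104601 ≡ 403
1051^4 ≡ 403^2 = 162409 ≡ 1065
1051^8 ≡ 1065^2 = 1134225 ≡ 2296
1051^16 ≡ 2296^2 = 5271616 ≡ 205
1051^32 ≡ 205^2 = 42025 ≡ 1689
1051^64 ≡ 1689^2 = 2852721 ≡ 1470
1051^128 ≡ 1470^2 = 2160900 ≡ 403
1051^256 ≡ 403^2 = 162409 ≡ 1065
1051^512 ≡ 1065^2 = 1134225 ≡ 2296
1051^1024 ≡ 2296^2 = 5271616 ≡ 205
1703 = 1024 + 512 + 128 + 32 + 4 + 2 + 1, so 1051^1703 ≡ 205·2296·403·1689·1065·403·1051 ≡ 2118 (mod 2521)
1089·2118 = 2306502 ≡ 2308 (mod 2521)
2308 ≡ 2308 (mod 2521); signature holds.

accept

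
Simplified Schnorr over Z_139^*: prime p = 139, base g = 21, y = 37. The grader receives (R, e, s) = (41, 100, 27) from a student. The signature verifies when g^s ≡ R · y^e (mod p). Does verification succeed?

g^s mod p:
21^2 = 441 ≡ 24
21^4 ≡ 24^2 = 576 ≡ 20
21^8 ≡ 20^2 = 400 ≡ 122
21^16 ≡ 122^2 = 14884 ≡ 11
27 = 16 + 8 + 2 + 1, so 21^27 ≡ 11·122·24·21 ≡ 133 (mod 139)
R · y^e mod p:
37^2 = 1369 ≡ 118
37^4 ≡ 118^2 = 13924 ≡ 24
37^8 ≡ 24^2 = 576 ≡ 20
37^16 ≡ 20^2 = 400 ≡ 122
37^32 ≡ 122^2 = 14884 ≡ 11
37^64 ≡ 11^2 = 121
100 = 64 + 32 + 4, so 37^100 ≡ 121·11·24 ≡ 113 (mod 139)
41·113 = 4633 ≡ 46 (mod 139)
133 ≠ 46; the check fails.

fails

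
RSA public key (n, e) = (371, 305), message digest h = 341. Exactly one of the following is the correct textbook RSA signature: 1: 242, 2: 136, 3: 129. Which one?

Candidate 1: Squares mod 371: 242^1≡242, 242^2≡317, 242^4≡319, 242^8≡107, 242^16≡319, 242^32≡107, 242^64≡319, 242^128≡107, 242^256≡319; 305 = 256 + 32 + 16 + 1, so 242^305 ≡ 319·107·319·242 ≡ 30 (mod 371)
Candidate 2: Squares mod 371: 136^1≡136, 136^2≡317, 136^4≡319, 136^8≡107, 136^16≡319, 136^32≡107, 136^64≡319, 136^128≡107, 136^256≡319; 305 = 256 + 32 + 16 + 1, so 136^305 ≡ 319·107·319·136 ≡ 348 (mod 371)
Candidate 3: Squares mod 371: 129^1≡129, 129^2≡317, 129^4≡319, 129^8≡107, 129^16≡319, 129^32≡107, 129^64≡319, 129^128≡107, 129^256≡319; 305 = 256 + 32 + 16 + 1, so 129^305 ≡ 319·107·319·129 ≡ 341 (mod 371)
  → matches h = 341

3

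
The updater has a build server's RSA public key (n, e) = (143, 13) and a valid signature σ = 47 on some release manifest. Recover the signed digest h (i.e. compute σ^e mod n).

60

σ^2 ≡ 47^2 = 2209 ≡ 64
σ^4 ≡ 64^2 = 4096 ≡ 92
σ^8 ≡ 92^2 = 8464 ≡ 27
13 = 8 + 4 + 1, so σ^13 ≡ 27·92·47 ≡ 60 (mod 143)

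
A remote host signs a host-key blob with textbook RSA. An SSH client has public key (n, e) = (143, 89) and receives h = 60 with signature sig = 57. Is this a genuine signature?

forged

sig^89 mod 143 = 83
sig^89 mod 143 = 83, but h = 60.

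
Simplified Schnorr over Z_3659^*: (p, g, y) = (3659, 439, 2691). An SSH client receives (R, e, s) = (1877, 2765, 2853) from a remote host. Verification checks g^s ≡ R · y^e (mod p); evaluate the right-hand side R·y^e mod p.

2202

2691^2 = 7241481 ≡ 320
2691^4 ≡ 320^2 = 102400 ≡ 3607
2691^8 ≡ 3607^2 = 13010449 ≡ 2704
2691^16 ≡ 2704^2 = 7311616 ≡ 934
2691^32 ≡ 934^2 = 872356 ≡ 1514
2691^64 ≡ 1514^2 = 2292196 ≡ 1662
2691^128 ≡ 1662^2 = 2762244 ≡ 3358
2691^256 ≡ 3358^2 = 11276164 ≡ 2785
2691^512 ≡ 2785^2 = 7756225 ≡ 2804
2691^1024 ≡ 2804^2 = 7862416 ≡ 2884
2691^2048 ≡ 2884^2 = 8317456 ≡ 549
2765 = 2048 + 512 + 128 + 64 + 8 + 4 + 1, so 2691^2765 ≡ 549·2804·3358·1662·2704·3607·2691 ≡ 393 (mod 3659)
R · y^e ≡ 1877·393 = 737661 ≡ 2202 (mod 3659)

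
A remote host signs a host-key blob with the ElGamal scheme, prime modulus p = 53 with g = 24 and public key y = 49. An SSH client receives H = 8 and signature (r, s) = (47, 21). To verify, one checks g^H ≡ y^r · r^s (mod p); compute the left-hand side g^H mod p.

16

24^2 = 576 ≡ 46
24^4 ≡ 46^2 = 2116 ≡ 49
24^8 ≡ 49^2 = 2401 ≡ 16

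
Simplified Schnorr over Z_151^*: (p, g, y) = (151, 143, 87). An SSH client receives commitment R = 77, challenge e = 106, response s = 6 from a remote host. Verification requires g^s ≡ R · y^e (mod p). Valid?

g^s mod p:
143^6 mod 151 = 8
R · y^e mod p:
87^106 mod 151 = 64
77·64 = 4928 ≡ 96 (mod 151)
8 ≠ 96; the check fails.

no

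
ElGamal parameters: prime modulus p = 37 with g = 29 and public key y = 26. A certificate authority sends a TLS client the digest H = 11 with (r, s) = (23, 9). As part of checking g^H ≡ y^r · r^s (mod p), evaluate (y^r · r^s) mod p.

26^23 mod 37 = 10
23^9 mod 37 = 6
y^r · r^s ≡ 10·6 = 60 ≡ 23 (mod 37)

23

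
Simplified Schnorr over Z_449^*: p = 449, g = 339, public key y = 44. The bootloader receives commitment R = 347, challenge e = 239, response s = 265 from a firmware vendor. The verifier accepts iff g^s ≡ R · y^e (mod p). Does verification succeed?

g^s mod p:
339^2 = 114921 ≡ 426
339^4 ≡ 426^2 = 181476 ≡ 80
339^8 ≡ 80^2 = 6400 ≡ 114
339^16 ≡ 114^2 = 12996 ≡ 424
339^32 ≡ 424^2 = 179776 ≡ 176
339^64 ≡ 176^2 = 30976 ≡ 444
339^128 ≡ 444^2 = 197136 ≡ 25
339^256 ≡ 25^2 = 625 ≡ 176
265 = 256 + 8 + 1, so 339^265 ≡ 176·114·339 ≡ 244 (mod 449)
R · y^e mod p:
44^2 = 1936 ≡ 140
44^4 ≡ 140^2 = 19600 ≡ 293
44^8 ≡ 293^2 = 85849 ≡ 90
44^16 ≡ 90^2 = 8100 ≡ 18
44^32 ≡ 18^2 = 324
44^64 ≡ 324^2 = 104976 ≡ 359
44^128 ≡ 359^2 = 128881 ≡ 18
239 = 128 + 64 + 32 + 8 + 4 + 2 + 1, so 44^239 ≡ 18·359·324·90·293·140·44 ≡ 429 (mod 449)
347·429 = 148863 ≡ 244 (mod 449)
244 ≡ 244 (mod 449); signature holds.

passes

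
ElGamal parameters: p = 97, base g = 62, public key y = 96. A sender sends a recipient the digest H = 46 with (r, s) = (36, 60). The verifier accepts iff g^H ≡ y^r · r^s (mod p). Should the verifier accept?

Left side g^H mod p:
62^2 = 3844 ≡ 61
62^4 ≡ 61^2 = 3721 ≡ 35
62^8 ≡ 35^2 = 1225 ≡ 61
62^16 ≡ 61^2 = 3721 ≡ 35
62^32 ≡ 35^2 = 1225 ≡ 61
46 = 32 + 8 + 4 + 2, so 62^46 ≡ 61·61·35·61 ≡ 35 (mod 97)
Right side y^r · r^s mod p:
96^2 = 9216 ≡ 1
96^4 ≡ 1^2 = 1
96^8 ≡ 1^2 = 1
96^16 ≡ 1^2 = 1
96^32 ≡ 1^2 = 1
36 = 32 + 4, so 96^36 ≡ 1·1 ≡ 1 (mod 97)
36^2 = 1296 ≡ 35
36^4 ≡ 35^2 = 1225 ≡ 61
36^8 ≡ 61^2 = 3721 ≡ 35
36^16 ≡ 35^2 = 1225 ≡ 61
36^32 ≡ 61^2 = 3721 ≡ 35
60 = 32 + 16 + 8 + 4, so 36^60 ≡ 35·61·35·61 ≡ 1 (mod 97)
1·1 = 1 ≡ 1 (mod 97)
35 ≠ 1, so verification fails.

reject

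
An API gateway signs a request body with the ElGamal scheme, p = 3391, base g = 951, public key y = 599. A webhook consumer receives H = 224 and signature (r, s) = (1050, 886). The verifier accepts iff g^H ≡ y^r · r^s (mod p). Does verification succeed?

Left side g^H mod p:
951^2 = 904401 ≡ 2395
951^4 ≡ 2395^2 = 5736025 ≡ 1844
951^8 ≡ 1844^2 = 3400336 ≡ 2554
951^16 ≡ 2554^2 = 6522916 ≡ 2023
951^32 ≡ 2023^2 = 4092529 ≡ 2983
951^64 ≡ 2983^2 = 8898289 ≡ 305
951^128 ≡ 305^2 = 93025 ≡ 1468
224 = 128 + 64 + 32, so 951^224 ≡ 1468·305·2983 ≡ 2032 (mod 3391)
Right side y^r · r^s mod p:
599^2 = 358801 ≡ 2746
599^4 ≡ 2746^2 = 7540516 ≡ 2323
599^8 ≡ 2323^2 = 5396329 ≡ 1248
599^16 ≡ 1248^2 = 1557504 ≡ 1035
599^32 ≡ 1035^2 = 1071225 ≡ 3060
599^64 ≡ 3060^2 = 9363600 ≡ 1049
599^128 ≡ 1049^2 = 1100401 ≡ 1717
599^256 ≡ 1717^2 = 2948089 ≡ 1310
599^512 ≡ 1310^2 = 1716100 ≡ 254
599^1024 ≡ 254^2 = 64516 ≡ 87
1050 = 1024 + 16 + 8 + 2, so 599^1050 ≡ 87·1035·1248·2746 ≡ 1800 (mod 3391)
1050^2 = 1102500 ≡ 425
1050^4 ≡ 425^2 = 180625 ≡ 902
1050^8 ≡ 902^2 = 813604 ≡ 3155
1050^16 ≡ 3155^2 = 9954025 ≡ 1440
1050^32 ≡ 1440^2 = 2073600 ≡ 1699
1050^64 ≡ 1699^2 = 2886601 ≡ 860
1050^128 ≡ 860^2 = 739600 ≡ 362
1050^256 ≡ 362^2 = 131044 ≡ 2186
1050^512 ≡ 2186^2 = 4778596 ≡ 677
886 = 512 + 256 + 64 + 32 + 16 + 4 + 2, so 1050^886 ≡ 677·2186·860·1699·1440·902·425 ≡ 883 (mod 3391)
1800·883 = 1589400 ≡ 2412 (mod 3391)
2032 ≠ 2412, so verification fails.

fails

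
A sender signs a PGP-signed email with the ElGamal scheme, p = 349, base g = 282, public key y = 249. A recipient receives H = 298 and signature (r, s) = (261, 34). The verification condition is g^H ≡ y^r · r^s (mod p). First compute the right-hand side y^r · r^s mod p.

126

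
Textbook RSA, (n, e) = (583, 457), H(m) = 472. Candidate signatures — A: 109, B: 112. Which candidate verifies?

A

Candidate A: 109^457 mod 583 = 472
  → matches H(m) = 472
Candidate B: 112^457 mod 583 = 282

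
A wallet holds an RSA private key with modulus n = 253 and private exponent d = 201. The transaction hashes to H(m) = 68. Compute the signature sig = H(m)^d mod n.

Squares mod 253: (H(m))^1≡68, (H(m))^2≡70, (H(m))^4≡93, (H(m))^8≡47, (H(m))^16≡185, (H(m))^32≡70, (H(m))^64≡93, (H(m))^128≡47
201 = 128 + 64 + 8 + 1, so (H(m))^201 ≡ 47·93·47·68 ≡ 68 (mod 253)

68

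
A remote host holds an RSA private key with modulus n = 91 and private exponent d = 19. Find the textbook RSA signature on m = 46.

Squares mod 91: m^1≡46, m^2≡23, m^4≡74, m^8≡16, m^16≡74
19 = 16 + 2 + 1, so m^19 ≡ 74·23·46 ≡ 32 (mod 91)

32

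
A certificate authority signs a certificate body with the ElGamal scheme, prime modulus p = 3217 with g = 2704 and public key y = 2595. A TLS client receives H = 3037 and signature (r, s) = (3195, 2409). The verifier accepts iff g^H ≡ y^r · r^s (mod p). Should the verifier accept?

Left side g^H mod p:
2704^3037 mod 3217 = 1160
Right side y^r · r^s mod p:
2595^3195 mod 3217 = 608
3195^2409 mod 3217 = 242
608·242 = 147136 ≡ 2371 (mod 3217)
1160 ≠ 2371, so verification fails.

reject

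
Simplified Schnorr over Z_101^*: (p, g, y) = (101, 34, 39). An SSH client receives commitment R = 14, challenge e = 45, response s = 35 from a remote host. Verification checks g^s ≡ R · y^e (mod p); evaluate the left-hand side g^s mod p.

34^2 = 1156 ≡ 45
34^4 ≡ 45^2 = 2025 ≡ 5
34^8 ≡ 5^2 = 25
34^16 ≡ 25^2 = 625 ≡ 19
34^32 ≡ 19^2 = 361 ≡ 58
35 = 32 + 2 + 1, so 34^35 ≡ 58·45·34 ≡ 62 (mod 101)

62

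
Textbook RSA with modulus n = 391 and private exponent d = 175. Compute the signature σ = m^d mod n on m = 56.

Squares mod 391: m^1≡56, m^2≡8, m^4≡64, m^8≡186, m^16≡188, m^32≡154, m^64≡256, m^128≡239
175 = 128 + 32 + 8 + 4 + 2 + 1, so m^175 ≡ 239·154·186·64·8·56 ≡ 7 (mod 391)

7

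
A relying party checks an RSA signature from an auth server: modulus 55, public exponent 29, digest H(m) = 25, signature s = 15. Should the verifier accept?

s^2 ≡ 15^2 = 225 ≡ 5
s^4 ≡ 5^2 = 25
s^8 ≡ 25^2 = 625 ≡ 20
s^16 ≡ 20^2 = 400 ≡ 15
29 = 16 + 8 + 4 + 1, so s^29 ≡ 15·20·25·15 ≡ 25 (mod 55)
s^29 mod 55 = 25 matches H(m).

accept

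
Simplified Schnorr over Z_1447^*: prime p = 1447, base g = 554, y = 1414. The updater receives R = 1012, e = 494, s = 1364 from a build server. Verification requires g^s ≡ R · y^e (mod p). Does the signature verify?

verifies

g^s mod p:
554^2 = 306916 ≡ 152
554^4 ≡ 152^2 = 23104 ≡ 1399
554^8 ≡ 1399^2 = 1957201 ≡ 857
554^16 ≡ 857^2 = 734449 ≡ 820
554^32 ≡ 820^2 = 672400 ≡ 992
554^64 ≡ 992^2 = 984064 ≡ 104
554^128 ≡ 104^2 = 10816 ≡ 687
554^256 ≡ 687^2 = 471969 ≡ 247
554^512 ≡ 247^2 = 61009 ≡ 235
554^1024 ≡ 235^2 = 55225 ≡ 239
1364 = 1024 + 256 + 64 + 16 + 4, so 554^1364 ≡ 239·247·104·820·1399 ≡ 13 (mod 1447)
R · y^e mod p:
1414^2 = 1999396 ≡ 1089
1414^4 ≡ 1089^2 = 1185921 ≡ 828
1414^8 ≡ 828^2 = 685584 ≡ 1153
1414^16 ≡ 1153^2 = 1329409 ≡ 1063
1414^32 ≡ 1063^2 = 1129969 ≡ 1309
1414^64 ≡ 1309^2 = 1713481 ≡ 233
1414^128 ≡ 233^2 = 54289 ≡ 750
1414^256 ≡ 750^2 = 562500 ≡ 1064
494 = 256 + 128 + 64 + 32 + 8 + 4 + 2, so 1414^494 ≡ 1064·750·233·1309·1153·828·1089 ≡ 1111 (mod 1447)
1012·1111 = 1124332 ≡ 13 (mod 1447)
13 ≡ 13 (mod 1447); signature holds.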